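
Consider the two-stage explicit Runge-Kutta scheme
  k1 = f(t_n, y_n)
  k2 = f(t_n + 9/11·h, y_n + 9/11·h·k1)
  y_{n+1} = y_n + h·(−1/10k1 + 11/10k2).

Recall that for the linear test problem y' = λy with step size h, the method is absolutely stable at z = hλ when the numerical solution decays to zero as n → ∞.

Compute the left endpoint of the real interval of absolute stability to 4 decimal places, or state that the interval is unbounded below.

z* = -1.1111.

Set f=λy, z=hλ:
  k1=λy_n ⇒ h·k1=z·y_n;  k2=λ(1+9/11z)y_n ⇒ h·k2=z(1+9/11z)y_n
  y_{n+1}/y_n = 1 − 1/10z + 11/10z(1+9/11z) = 1 + z + 9/10z²
  R(z) = 1 + z + 9/10z².

Find x<0 with |R(x)|<1.
x=-1.14: |R|=1.0296
R=1: x+9/10x²=0 ⇒ x=−10/9=-1.1111; min R=1−1/(4·9/10)=0.7222>−1
Confirm numerically:
  x=-1.006: |R|=0.90483 <1
  x=-0.839: |R|=0.79453 <1
  x=-0.775: |R|=0.76556 <1
  x=-1.589: |R|=1.68343 >1
  x=-1.564: |R|=1.63749 >1
Stable set (-1.1111, 0).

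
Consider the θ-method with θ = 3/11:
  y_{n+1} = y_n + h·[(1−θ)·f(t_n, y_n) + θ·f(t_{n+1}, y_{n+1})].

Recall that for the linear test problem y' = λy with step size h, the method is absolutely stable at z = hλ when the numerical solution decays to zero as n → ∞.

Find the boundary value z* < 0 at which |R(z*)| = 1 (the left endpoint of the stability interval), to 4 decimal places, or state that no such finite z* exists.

z* = -4.4000.

On y'=λy, z=hλ:
  y_{n+1} = y_n + z·[8/11·y_n + 3/11·y_{n+1}] ⇒ (1 − 3/11z)y_{n+1} = (1 + 8/11z)y_n
  Hence R(z) = (1 + 8/11z)/(1 − 3/11z).

Need |R(x)|<1, x<0.
x=-0.9: |R|=0.2774
R=−1: 1+8/11x = −1+3/11x ⇒ -5/11x=2 ⇒ x=2/(-5/11)=-4.4000
Confirm numerically:
  x=-3.717: |R|=0.84583 <1
  x=-3.390: |R|=0.76145 <1
  x=-2.141: |R|=0.35172 <1
  x=-4.750: |R|=1.06931 >1
  x=-4.438: |R|=1.00781 >1
So |R|<1 on (-4.4000, 0).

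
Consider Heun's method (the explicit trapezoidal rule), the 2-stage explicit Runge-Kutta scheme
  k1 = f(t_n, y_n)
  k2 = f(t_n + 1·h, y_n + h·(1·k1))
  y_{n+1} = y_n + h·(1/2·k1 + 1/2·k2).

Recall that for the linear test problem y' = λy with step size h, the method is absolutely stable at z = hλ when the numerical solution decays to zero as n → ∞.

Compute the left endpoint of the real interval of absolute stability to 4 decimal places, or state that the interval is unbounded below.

left endpoint -2.0000.

Test eqn y'=λy, z=hλ:
  order 2, 2-stage ⇒ R(z)=1+z+z^2/2
  (e.g. R(-0.59)=0.58405, |R|=0.58405)

Boundary: |R(x)|=1, x<0.
x=-0.59: |R|=0.5840
|R(-2.24)|=1.2688 |R(-1.95)|=0.9512 |R(-1.78)|=0.8042
Bisect:
  x_lo=-2.8392 |R|=2.1913  x_hi=-0.2492 |R|=0.7818
  mid=-1.54421 |R|=0.64808 →hi
  mid=-2.19169 |R|=1.21007 →lo
  mid=-1.86795 |R|=0.87667 →hi
  mid=-2.02982 |R|=1.03027 →lo
  mid=-1.94889 |R|=0.95020 →hi
  mid=-1.98936 |R|=0.98941 →hi
  mid=-2.00959 |R|=1.00964 →lo
  mid=-1.99947 |R|=0.99947 →hi
  ...
  [-2.00011,-1.99995] ⇒ x*=-2.0000
Stable set (-2.0000, 0).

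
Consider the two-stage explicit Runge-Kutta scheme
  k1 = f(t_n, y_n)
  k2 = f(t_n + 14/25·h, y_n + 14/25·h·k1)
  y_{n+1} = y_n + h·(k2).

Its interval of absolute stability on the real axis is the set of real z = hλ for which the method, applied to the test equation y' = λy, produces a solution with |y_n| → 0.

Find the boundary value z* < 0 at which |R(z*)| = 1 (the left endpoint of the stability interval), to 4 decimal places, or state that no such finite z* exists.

With y'=λy (z=hλ):
  k1=λy_n ⇒ h·k1=z·y_n;  k2=λ(1+14/25z)y_n ⇒ h·k2=z(1+14/25z)y_n
  y_{n+1}/y_n = 1 + z(1+14/25z) = 1 + z + 14/25z²
  so R(z) = 1 + z + 14/25z².

Solve |R(x)|<1 on ℝ⁻.
x=-0.93: |R|=0.5543
R=1: x+14/25x²=0 ⇒ x=−25/14=-1.7857; min R=1−1/(4·14/25)=0.5536>−1
Confirm numerically:
  x=-1.577: |R|=0.81568 <1
  x=-1.096: |R|=0.57668 <1
  x=-1.071: |R|=0.57134 <1
  x=-0.832: |R|=0.55565 <1
  x=-2.285: |R|=1.63889 >1
  x=-2.184: |R|=1.48712 >1
Stable set (-1.7857, 0).

left endpoint -1.7857.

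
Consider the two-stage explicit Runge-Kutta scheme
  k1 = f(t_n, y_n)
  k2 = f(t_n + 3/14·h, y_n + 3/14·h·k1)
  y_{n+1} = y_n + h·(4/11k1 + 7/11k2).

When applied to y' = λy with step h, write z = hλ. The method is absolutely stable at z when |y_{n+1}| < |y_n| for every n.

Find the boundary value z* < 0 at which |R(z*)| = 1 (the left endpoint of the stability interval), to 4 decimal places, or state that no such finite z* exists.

With y'=λy (z=hλ):
  k1=λy_n ⇒ h·k1=z·y_n;  k2=λ(1+3/14z)y_n ⇒ h·k2=z(1+3/14z)y_n
  y_{n+1}/y_n = 1 + 4/11z + 7/11z(1+3/14z) = 1 + z + 3/22z²
  ⇒ R(z) = 1 + z + 3/22z².

Solve |R(x)|<1 on ℝ⁻.
x=-1.79: |R|=0.3531
R=1: x+3/22x²=0 ⇒ x=−22/3=-7.3333; min R=1−1/(4·3/22)=-0.8333>−1
Confirm numerically:
  x=-6.836: |R|=0.53639 <1
  x=-6.052: |R|=0.05745 <1
  x=-5.308: |R|=0.46597 <1
  x=-7.703: |R|=1.38830 >1
  x=-7.669: |R|=1.35103 >1
  x=-7.421: |R|=1.08871 >1
Interval (-7.3333, 0).

left endpoint -7.3333.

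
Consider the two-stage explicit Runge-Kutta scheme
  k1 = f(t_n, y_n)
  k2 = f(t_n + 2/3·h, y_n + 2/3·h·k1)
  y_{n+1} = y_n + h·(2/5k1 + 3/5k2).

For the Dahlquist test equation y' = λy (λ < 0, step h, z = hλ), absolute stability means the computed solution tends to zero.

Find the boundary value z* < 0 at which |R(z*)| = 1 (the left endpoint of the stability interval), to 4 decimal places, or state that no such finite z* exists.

left endpoint -2.5000.

On y'=λy, z=hλ:
  k1=λy_n ⇒ h·k1=z·y_n;  k2=λ(1+2/3z)y_n ⇒ h·k2=z(1+2/3z)y_n
  y_{n+1}/y_n = 1 + 2/5z + 3/5z(1+2/3z) = 1 + z + 2/5z²
  R(z) = 1 + z + 2/5z².

Boundary: |R(x)|=1, x<0.
x=-0.45: |R|=0.6310
R=1: x+2/5x²=0 ⇒ x=−5/2=-2.5000; min R=1−1/(4·2/5)=0.3750>−1
Confirm numerically:
  x=-2.242: |R|=0.76863 <1
  x=-1.904: |R|=0.54609 <1
  x=-1.149: |R|=0.37908 <1
  x=-2.776: |R|=1.30647 >1
  x=-2.686: |R|=1.19984 >1
  x=-2.554: |R|=1.05517 >1
Stable set (-2.5000, 0).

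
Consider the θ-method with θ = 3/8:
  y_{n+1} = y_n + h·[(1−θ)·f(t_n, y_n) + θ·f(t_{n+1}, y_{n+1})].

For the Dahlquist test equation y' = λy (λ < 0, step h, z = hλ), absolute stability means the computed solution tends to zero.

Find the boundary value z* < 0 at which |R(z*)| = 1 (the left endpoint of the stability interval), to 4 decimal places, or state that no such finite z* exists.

Test eqn y'=λy, z=hλ:
  y_{n+1} = y_n + z·[5/8·y_n + 3/8·y_{n+1}] ⇒ (1 − 3/8z)y_{n+1} = (1 + 5/8z)y_n
  so R(z) = (1 + 5/8z)/(1 − 3/8z).

Find x<0 with |R(x)|<1.
x=-0.67: |R|=0.4645
R=−1: 1+5/8x = −1+3/8x ⇒ -1/4x=2 ⇒ x=2/(-1/4)=-8.0000
Confirm numerically:
  x=-6.064: |R|=0.85217 <1
  x=-5.157: |R|=0.75774 <1
  x=-4.317: |R|=0.64842 <1
  x=-8.475: |R|=1.02842 >1
  x=-8.215: |R|=1.01317 >1
Stable set (-8.0000, 0).

left endpoint -8.0000.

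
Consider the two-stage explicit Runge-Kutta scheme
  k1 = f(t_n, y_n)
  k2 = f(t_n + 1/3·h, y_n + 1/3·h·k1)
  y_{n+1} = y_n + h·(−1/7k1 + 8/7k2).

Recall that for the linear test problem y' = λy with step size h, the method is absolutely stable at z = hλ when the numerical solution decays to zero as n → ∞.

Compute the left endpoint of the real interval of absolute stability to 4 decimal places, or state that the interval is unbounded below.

z* = -2.6250.

Set f=λy, z=hλ:
  k1=λy_n ⇒ h·k1=z·y_n;  k2=λ(1+1/3z)y_n ⇒ h·k2=z(1+1/3z)y_n
  y_{n+1}/y_n = 1 − 1/7z + 8/7z(1+1/3z) = 1 + z + 8/21z²
  R(z) = 1 + z + 8/21z².

Solve |R(x)|<1 on ℝ⁻.
x=-1.74: |R|=0.4134
R=1: x+8/21x²=0 ⇒ x=−21/8=-2.6250; min R=1−1/(4·8/21)=0.3438>−1
Confirm numerically:
  x=-2.168: |R|=0.62256 <1
  x=-2.149: |R|=0.61031 <1
  x=-1.383: |R|=0.34564 <1
  x=-1.227: |R|=0.34653 <1
  x=-3.039: |R|=1.47929 >1
  x=-2.903: |R|=1.30744 >1
So |R|<1 on (-2.6250, 0).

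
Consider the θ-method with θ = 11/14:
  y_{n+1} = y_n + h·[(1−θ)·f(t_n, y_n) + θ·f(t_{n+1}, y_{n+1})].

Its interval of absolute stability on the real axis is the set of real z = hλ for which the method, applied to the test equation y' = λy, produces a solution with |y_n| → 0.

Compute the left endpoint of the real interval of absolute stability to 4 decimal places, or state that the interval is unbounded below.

On y'=λy, z=hλ:
  y_{n+1} = y_n + z·[3/14·y_n + 11/14·y_{n+1}] ⇒ (1 − 11/14z)y_{n+1} = (1 + 3/14z)y_n
  R(z) = (1 + 3/14z)/(1 − 11/14z).

Need |R(x)|<1, x<0.
x=-0.68: |R|=0.5568
x=-2: |R|=0.2222
x=-10: |R|=0.1290
x=-100: |R|=0.2567
θ=11/14≥1/2 ⇒ |1+3/14x|<|1−11/14x| ∀x<0 ⇒ stable on all of ℝ⁻.

interval (−∞, 0).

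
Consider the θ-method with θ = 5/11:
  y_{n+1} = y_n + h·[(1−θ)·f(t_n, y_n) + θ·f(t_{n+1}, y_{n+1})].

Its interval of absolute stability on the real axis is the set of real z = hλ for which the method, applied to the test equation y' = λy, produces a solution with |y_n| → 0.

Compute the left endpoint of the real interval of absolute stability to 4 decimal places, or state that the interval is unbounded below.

z* = -22.0000.

With y'=λy (z=hλ):
  y_{n+1} = y_n + z·[6/11·y_n + 5/11·y_{n+1}] ⇒ (1 − 5/11z)y_{n+1} = (1 + 6/11z)y_n
  Hence R(z) = (1 + 6/11z)/(1 − 5/11z).

Find x<0 with |R(x)|<1.
x=-1.67: |R|=0.0506
R=−1: 1+6/11x = −1+5/11x ⇒ -1/11x=2 ⇒ x=2/(-1/11)=-22.0000
Confirm numerically:
  x=-21.627: |R|=0.99687 <1
  x=-19.580: |R|=0.97778 <1
  x=-18.249: |R|=0.96331 <1
  x=-12.702: |R|=0.87521 <1
  x=-22.536: |R|=1.00433 >1
  x=-22.285: |R|=1.00233 >1
Interval (-22.0000, 0).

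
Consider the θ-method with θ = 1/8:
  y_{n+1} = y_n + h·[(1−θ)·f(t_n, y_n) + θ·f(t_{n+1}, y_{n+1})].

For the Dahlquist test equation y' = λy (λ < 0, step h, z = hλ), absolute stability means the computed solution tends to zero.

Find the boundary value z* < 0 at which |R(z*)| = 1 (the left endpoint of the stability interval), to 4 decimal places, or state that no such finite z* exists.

left endpoint -2.6667.

Test eqn y'=λy, z=hλ:
  y_{n+1} = y_n + z·[7/8·y_n + 1/8·y_{n+1}] ⇒ (1 − 1/8z)y_{n+1} = (1 + 7/8z)y_n
  ⇒ R(z) = (1 + 7/8z)/(1 − 1/8z).

Need |R(x)|<1, x<0.
x=-0.93: |R|=0.1669
R=−1: 1+7/8x = −1+1/8x ⇒ -3/4x=2 ⇒ x=2/(-3/4)=-2.6667
Confirm numerically:
  x=-2.080: |R|=0.65079 <1
  x=-2.030: |R|=0.61914 <1
  x=-1.599: |R|=0.33264 <1
  x=-1.220: |R|=0.05857 <1
  x=-2.925: |R|=1.14188 >1
  x=-2.864: |R|=1.10898 >1
Interval (-2.6667, 0).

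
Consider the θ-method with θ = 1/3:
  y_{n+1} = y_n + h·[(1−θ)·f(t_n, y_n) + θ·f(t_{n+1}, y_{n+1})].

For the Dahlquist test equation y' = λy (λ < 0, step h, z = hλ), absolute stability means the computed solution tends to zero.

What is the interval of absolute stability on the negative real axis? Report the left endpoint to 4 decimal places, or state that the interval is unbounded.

With y'=λy (z=hλ):
  y_{n+1} = y_n + z·[2/3·y_n + 1/3·y_{n+1}] ⇒ (1 − 1/3z)y_{n+1} = (1 + 2/3z)y_n
  ⇒ R(z) = (1 + 2/3z)/(1 − 1/3z).

Solve |R(x)|<1 on ℝ⁻.
x=-1.18: |R|=0.1531
R=−1: 1+2/3x = −1+1/3x ⇒ -1/3x=2 ⇒ x=2/(-1/3)=-6.0000
Confirm numerically:
  x=-5.874: |R|=0.98580 <1
  x=-5.703: |R|=0.96587 <1
  x=-4.322: |R|=0.77083 <1
  x=-2.724: |R|=0.42767 <1
  x=-6.306: |R|=1.03288 >1
  x=-6.034: |R|=1.00376 >1
Interval (-6.0000, 0).

(-6.0000, 0).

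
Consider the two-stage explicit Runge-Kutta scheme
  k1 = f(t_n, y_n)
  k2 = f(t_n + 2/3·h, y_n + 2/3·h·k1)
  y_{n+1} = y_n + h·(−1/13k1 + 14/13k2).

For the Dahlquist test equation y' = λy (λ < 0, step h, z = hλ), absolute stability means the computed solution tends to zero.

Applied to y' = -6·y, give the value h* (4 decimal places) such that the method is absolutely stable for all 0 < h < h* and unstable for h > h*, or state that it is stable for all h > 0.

(-1.3929,0); λ=-6 ⇒ h* = (39/28)/6 = 0.2321.

Set f=λy, z=hλ:
  k1=λy_n ⇒ h·k1=z·y_n;  k2=λ(1+2/3z)y_n ⇒ h·k2=z(1+2/3z)y_n
  y_{n+1}/y_n = 1 − 1/13z + 14/13z(1+2/3z) = 1 + z + 28/39z²
  ⇒ R(z) = 1 + z + 28/39z².

Solve |R(x)|<1 on ℝ⁻.
x=-0.42: |R|=0.7066
R=1: x+28/39x²=0 ⇒ x=−39/28=-1.3929; min R=1−1/(4·28/39)=0.6518>−1
Confirm numerically:
  x=-0.856: |R|=0.67007 <1
  x=-0.787: |R|=0.65768 <1
  x=-0.699: |R|=0.65179 <1
  x=-1.988: |R|=1.84944 >1
  x=-1.487: |R|=1.10051 >1
Interval (-1.3929, 0).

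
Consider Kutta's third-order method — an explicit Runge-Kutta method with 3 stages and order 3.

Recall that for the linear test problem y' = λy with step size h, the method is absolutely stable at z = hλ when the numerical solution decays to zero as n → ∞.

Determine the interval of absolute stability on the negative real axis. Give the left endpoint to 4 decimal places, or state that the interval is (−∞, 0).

(-2.5127, 0).

Test eqn y'=λy, z=hλ:
  order 3, 3-stage ⇒ R(z)=1+z+z^2/2+z^3/6
  (e.g. R(-0.66)=0.50988, |R|=0.50988)

Boundary: |R(x)|=1, x<0.
x=-0.66: |R|=0.5099
|R(-2.04)|=0.3741 |R(-2.02)|=0.3535 |R(-0.89)|=0.3886
Bisect:
  x_lo=-3.1908 |R|=2.5144  x_hi=-0.2427 |R|=0.7843
  mid=-1.71675 |R|=0.08641 →hi
  mid=-2.45375 |R|=0.90560 →hi
  mid=-2.82226 |R|=1.58630 →lo
  mid=-2.63800 |R|=1.21815 →lo
  mid=-2.54588 |R|=1.05531 →lo
  mid=-2.49982 |R|=0.97887 →hi
  mid=-2.52285 |R|=1.01669 →lo
  ...
  [-2.51277,-2.51259] ⇒ x*=-2.5127
So |R|<1 on (-2.5127, 0).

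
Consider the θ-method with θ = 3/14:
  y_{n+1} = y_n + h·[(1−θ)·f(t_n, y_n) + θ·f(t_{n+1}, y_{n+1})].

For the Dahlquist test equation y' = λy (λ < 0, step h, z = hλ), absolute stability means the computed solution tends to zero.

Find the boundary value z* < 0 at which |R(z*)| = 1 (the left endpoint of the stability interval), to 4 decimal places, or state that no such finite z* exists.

z* = -3.5000.

On y'=λy, z=hλ:
  y_{n+1} = y_n + z·[11/14·y_n + 3/14·y_{n+1}] ⇒ (1 − 3/14z)y_{n+1} = (1 + 11/14z)y_n
  ⇒ R(z) = (1 + 11/14z)/(1 − 3/14z).

Find x<0 with |R(x)|<1.
x=-0.91: |R|=0.2385
R=−1: 1+11/14x = −1+3/14x ⇒ -4/7x=2 ⇒ x=2/(-4/7)=-3.5000
Confirm numerically:
  x=-2.764: |R|=0.73587 <1
  x=-2.007: |R|=0.40343 <1
  x=-1.910: |R|=0.35530 <1
  x=-3.831: |R|=1.10387 >1
  x=-3.805: |R|=1.09601 >1
Stable set (-3.5000, 0).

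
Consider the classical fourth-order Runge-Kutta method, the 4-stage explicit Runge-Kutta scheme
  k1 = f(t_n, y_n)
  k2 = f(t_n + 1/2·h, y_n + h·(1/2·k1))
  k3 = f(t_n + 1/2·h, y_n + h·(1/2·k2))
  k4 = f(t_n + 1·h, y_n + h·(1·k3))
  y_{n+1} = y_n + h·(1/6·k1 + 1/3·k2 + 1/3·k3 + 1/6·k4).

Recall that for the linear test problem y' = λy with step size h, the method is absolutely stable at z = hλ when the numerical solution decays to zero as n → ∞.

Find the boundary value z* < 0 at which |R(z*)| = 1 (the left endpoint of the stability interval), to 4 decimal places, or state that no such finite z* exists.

left endpoint -2.7853.

Test eqn y'=λy, z=hλ:
  order 4, 4-stage ⇒ R(z)=1+z+z^2/2+z^3/6+z^4/24
  (e.g. R(-1.67)=0.27229, |R|=0.27229)

Find x<0 with |R(x)|<1.
x=-1.67: |R|=0.2723
|R(-2.99)|=1.3551 |R(-2.82)|=1.0536 |R(-1.28)|=0.3015
Bisect:
  x_lo=-3.6368 |R|=3.2485  x_hi=-0.2748 |R|=0.7597
  mid=-1.95581 |R|=0.31957 →hi
  mid=-2.79632 |R|=1.01675 →lo
  mid=-2.37606 |R|=0.53910 →hi
  mid=-2.58619 |R|=0.73903 →hi
  mid=-2.69125 |R|=0.86723 →hi
  mid=-2.74378 |R|=0.93920 →hi
  mid=-2.77005 |R|=0.97726 →hi
  mid=-2.78318 |R|=0.99682 →hi
  mid=-2.78975 |R|=1.00674 →lo
  ...
  [-2.78544,-2.78524] ⇒ x*=-2.7853
Stable set (-2.7853, 0).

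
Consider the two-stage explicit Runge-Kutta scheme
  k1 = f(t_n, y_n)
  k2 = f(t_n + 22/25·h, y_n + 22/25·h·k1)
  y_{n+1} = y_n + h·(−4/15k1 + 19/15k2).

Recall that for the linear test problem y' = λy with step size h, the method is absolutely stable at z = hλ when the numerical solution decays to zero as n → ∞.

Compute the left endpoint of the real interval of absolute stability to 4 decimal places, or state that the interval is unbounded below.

left endpoint -0.8971.

With y'=λy (z=hλ):
  k1=λy_n ⇒ h·k1=z·y_n;  k2=λ(1+22/25z)y_n ⇒ h·k2=z(1+22/25z)y_n
  y_{n+1}/y_n = 1 − 4/15z + 19/15z(1+22/25z) = 1 + z + 418/375z²
  ⇒ R(z) = 1 + z + 418/375z².

Need |R(x)|<1, x<0.
x=-0.73: |R|=0.8640
R=1: x+418/375x²=0 ⇒ x=−375/418=-0.8971; min R=1−1/(4·418/375)=0.7757>−1
Confirm numerically:
  x=-0.784: |R|=0.90114 <1
  x=-0.628: |R|=0.81161 <1
  x=-0.453: |R|=0.77574 <1
  x=-1.310: |R|=1.60288 >1
  x=-1.286: |R|=1.55743 >1
Interval (-0.8971, 0).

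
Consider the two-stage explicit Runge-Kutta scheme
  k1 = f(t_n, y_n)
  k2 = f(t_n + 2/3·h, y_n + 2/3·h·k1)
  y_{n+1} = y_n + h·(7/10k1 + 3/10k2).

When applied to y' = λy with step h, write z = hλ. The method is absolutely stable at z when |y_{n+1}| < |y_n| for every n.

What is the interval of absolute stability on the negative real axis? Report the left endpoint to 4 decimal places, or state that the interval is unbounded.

z∈(-5.0000,0).

With y'=λy (z=hλ):
  k1=λy_n ⇒ h·k1=z·y_n;  k2=λ(1+2/3z)y_n ⇒ h·k2=z(1+2/3z)y_n
  y_{n+1}/y_n = 1 + 7/10z + 3/10z(1+2/3z) = 1 + z + 1/5z²
  so R(z) = 1 + z + 1/5z².

Solve |R(x)|<1 on ℝ⁻.
x=-0.34: |R|=0.6831
R=1: x+1/5x²=0 ⇒ x=−5=-5.0000; min R=1−1/(4·1/5)=-0.2500>−1
Confirm numerically:
  x=-4.909: |R|=0.91066 <1
  x=-3.101: |R|=0.17776 <1
  x=-2.973: |R|=0.20525 <1
  x=-5.544: |R|=1.60319 >1
  x=-5.400: |R|=1.43200 >1
  x=-5.279: |R|=1.29457 >1
Interval (-5.0000, 0).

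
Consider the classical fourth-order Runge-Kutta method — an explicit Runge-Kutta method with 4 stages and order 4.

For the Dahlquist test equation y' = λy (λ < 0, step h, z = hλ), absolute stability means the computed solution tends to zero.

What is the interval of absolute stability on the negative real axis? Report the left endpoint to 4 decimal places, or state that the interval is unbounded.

(-2.7853, 0).

On y'=λy, z=hλ:
  order 4, 4-stage ⇒ R(z)=1+z+z^2/2+z^3/6+z^4/24
  (e.g. R(-0.6)=0.54940, |R|=0.54940)

Find x<0 with |R(x)|<1.
x=-0.6: |R|=0.5494
|R(-2.13)|=0.3855 |R(-1.57)|=0.2706 |R(-1.3)|=0.2978
Bisect:
  x_lo=-3.5273 |R|=2.8291  x_hi=-0.1061 |R|=0.8993
  mid=-1.81670 |R|=0.28805 →hi
  mid=-2.67198 |R|=0.84217 →hi
  mid=-3.09962 |R|=1.58698 →lo
  mid=-2.88580 |R|=1.16241 →lo
  mid=-2.77889 |R|=0.99039 →hi
  mid=-2.83234 |R|=1.07329 →lo
  mid=-2.80562 |R|=1.03108 →lo
  ...
  [-2.78536,-2.78515] ⇒ x*=-2.7853
Interval (-2.7853, 0).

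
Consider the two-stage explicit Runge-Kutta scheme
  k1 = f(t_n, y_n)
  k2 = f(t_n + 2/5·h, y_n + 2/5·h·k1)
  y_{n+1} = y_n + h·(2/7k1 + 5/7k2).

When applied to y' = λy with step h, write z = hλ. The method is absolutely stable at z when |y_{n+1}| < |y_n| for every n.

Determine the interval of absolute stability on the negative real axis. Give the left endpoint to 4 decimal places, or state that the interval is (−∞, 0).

With y'=λy (z=hλ):
  k1=λy_n ⇒ h·k1=z·y_n;  k2=λ(1+2/5z)y_n ⇒ h·k2=z(1+2/5z)y_n
  y_{n+1}/y_n = 1 + 2/7z + 5/7z(1+2/5z) = 1 + z + 2/7z²
  R(z) = 1 + z + 2/7z².

Find x<0 with |R(x)|<1.
x=-1.25: |R|=0.1964
R=1: x+2/7x²=0 ⇒ x=−7/2=-3.5000; min R=1−1/(4·2/7)=0.1250>−1
Confirm numerically:
  x=-2.884: |R|=0.49242 <1
  x=-1.766: |R|=0.12507 <1
  x=-1.526: |R|=0.13934 <1
  x=-4.051: |R|=1.63774 >1
  x=-4.017: |R|=1.59337 >1
  x=-3.965: |R|=1.52678 >1
So |R|<1 on (-3.5000, 0).

z∈(-3.5000,0).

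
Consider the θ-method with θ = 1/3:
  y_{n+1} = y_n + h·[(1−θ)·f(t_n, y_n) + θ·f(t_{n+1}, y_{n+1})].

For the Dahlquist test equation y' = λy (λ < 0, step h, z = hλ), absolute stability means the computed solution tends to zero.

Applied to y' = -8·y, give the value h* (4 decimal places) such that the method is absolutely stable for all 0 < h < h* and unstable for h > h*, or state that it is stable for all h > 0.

(-6.0000,0); λ=-8 ⇒ h* = (6)/8 = 0.7500.

On y'=λy, z=hλ:
  y_{n+1} = y_n + z·[2/3·y_n + 1/3·y_{n+1}] ⇒ (1 − 1/3z)y_{n+1} = (1 + 2/3z)y_n
  so R(z) = (1 + 2/3z)/(1 − 1/3z).

Boundary: |R(x)|=1, x<0.
x=-1.08: |R|=0.2059
R=−1: 1+2/3x = −1+1/3x ⇒ -1/3x=2 ⇒ x=2/(-1/3)=-6.0000
Confirm numerically:
  x=-5.963: |R|=0.99587 <1
  x=-4.382: |R|=0.78082 <1
  x=-2.798: |R|=0.44774 <1
  x=-6.404: |R|=1.04296 >1
  x=-6.214: |R|=1.02323 >1
  x=-6.185: |R|=1.02014 >1
Interval (-6.0000, 0).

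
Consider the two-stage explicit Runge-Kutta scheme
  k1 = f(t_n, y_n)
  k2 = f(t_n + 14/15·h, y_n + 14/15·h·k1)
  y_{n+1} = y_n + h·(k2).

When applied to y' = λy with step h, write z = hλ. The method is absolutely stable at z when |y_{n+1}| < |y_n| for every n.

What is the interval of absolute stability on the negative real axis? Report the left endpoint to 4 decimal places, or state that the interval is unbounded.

On y'=λy, z=hλ:
  k1=λy_n ⇒ h·k1=z·y_n;  k2=λ(1+14/15z)y_n ⇒ h·k2=z(1+14/15z)y_n
  y_{n+1}/y_n = 1 + z(1+14/15z) = 1 + z + 14/15z²
  ⇒ R(z) = 1 + z + 14/15z².

Need |R(x)|<1, x<0.
x=-1.11: |R|=1.0400
R=1: x+14/15x²=0 ⇒ x=−15/14=-1.0714; min R=1−1/(4·14/15)=0.7321>−1
Confirm numerically:
  x=-0.806: |R|=0.80033 <1
  x=-0.482: |R|=0.73484 <1
  x=-0.446: |R|=0.73965 <1
  x=-1.377: |R|=1.39272 >1
  x=-1.314: |R|=1.29749 >1
  x=-1.200: |R|=1.14400 >1
So |R|<1 on (-1.0714, 0).

(-1.0714, 0).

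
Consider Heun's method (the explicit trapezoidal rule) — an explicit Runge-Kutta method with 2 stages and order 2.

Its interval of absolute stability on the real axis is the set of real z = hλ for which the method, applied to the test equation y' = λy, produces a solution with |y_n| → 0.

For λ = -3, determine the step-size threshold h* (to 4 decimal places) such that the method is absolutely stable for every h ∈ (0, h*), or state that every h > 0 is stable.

(-2.0000,0); λ=-3 ⇒ h* = 0.6667.

With y'=λy (z=hλ):
  order 2, 2-stage ⇒ R(z)=1+z+z^2/2
  (e.g. R(-0.91)=0.50405, |R|=0.50405)

Boundary: |R(x)|=1, x<0.
x=-0.91: |R|=0.5041
|R(-1.99)|=0.9900 |R(-1.79)|=0.8121 |R(-0.59)|=0.5840
Bisect:
  x_lo=-2.6605 |R|=1.8787  x_hi=-0.2464 |R|=0.7840
  mid=-1.45346 |R|=0.60281 →hi
  mid=-2.05700 |R|=1.05862 →lo
  mid=-1.75523 |R|=0.78519 →hi
  mid=-1.90611 |R|=0.91052 →hi
  mid=-1.98156 |R|=0.98173 →hi
  mid=-2.01928 |R|=1.01946 →lo
  mid=-2.00042 |R|=1.00042 →lo
  mid=-1.99099 |R|=0.99103 →hi
  mid=-1.99570 |R|=0.99571 →hi
  mid=-1.99806 |R|=0.99806 →hi
  ...
  [-2.00012,-1.99998] ⇒ x*=-2.0000
So |R|<1 on (-2.0000, 0).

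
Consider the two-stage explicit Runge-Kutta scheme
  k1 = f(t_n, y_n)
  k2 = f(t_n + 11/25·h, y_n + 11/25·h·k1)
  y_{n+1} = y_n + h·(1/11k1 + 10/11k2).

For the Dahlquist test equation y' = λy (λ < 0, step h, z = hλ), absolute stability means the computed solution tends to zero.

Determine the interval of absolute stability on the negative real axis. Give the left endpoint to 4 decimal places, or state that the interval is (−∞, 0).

(-2.5000, 0).

With y'=λy (z=hλ):
  k1=λy_n ⇒ h·k1=z·y_n;  k2=λ(1+11/25z)y_n ⇒ h·k2=z(1+11/25z)y_n
  y_{n+1}/y_n = 1 + 1/11z + 10/11z(1+11/25z) = 1 + z + 2/5z²
  R(z) = 1 + z + 2/5z².

Need |R(x)|<1, x<0.
x=-1.59: |R|=0.4212
R=1: x+2/5x²=0 ⇒ x=−5/2=-2.5000; min R=1−1/(4·2/5)=0.3750>−1
Confirm numerically:
  x=-1.828: |R|=0.50863 <1
  x=-1.539: |R|=0.40841 <1
  x=-1.079: |R|=0.38670 <1
  x=-3.051: |R|=1.67244 >1
  x=-2.731: |R|=1.25234 >1
  x=-2.726: |R|=1.24643 >1
Stable set (-2.5000, 0).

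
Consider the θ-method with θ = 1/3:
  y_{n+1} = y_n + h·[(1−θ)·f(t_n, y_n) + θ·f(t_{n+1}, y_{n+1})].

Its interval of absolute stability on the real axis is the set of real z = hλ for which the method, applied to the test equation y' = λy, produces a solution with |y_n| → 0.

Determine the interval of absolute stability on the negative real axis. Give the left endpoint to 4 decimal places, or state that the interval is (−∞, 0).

On y'=λy, z=hλ:
  y_{n+1} = y_n + z·[2/3·y_n + 1/3·y_{n+1}] ⇒ (1 − 1/3z)y_{n+1} = (1 + 2/3z)y_n
  so R(z) = (1 + 2/3z)/(1 − 1/3z).

Solve |R(x)|<1 on ℝ⁻.
x=-0.85: |R|=0.3377
R=−1: 1+2/3x = −1+1/3x ⇒ -1/3x=2 ⇒ x=2/(-1/3)=-6.0000
Confirm numerically:
  x=-5.016: |R|=0.87725 <1
  x=-3.388: |R|=0.59111 <1
  x=-3.317: |R|=0.57527 <1
  x=-6.364: |R|=1.03887 >1
  x=-6.271: |R|=1.02923 >1
  x=-6.130: |R|=1.01424 >1
Stable set (-6.0000, 0).

(-6.0000, 0).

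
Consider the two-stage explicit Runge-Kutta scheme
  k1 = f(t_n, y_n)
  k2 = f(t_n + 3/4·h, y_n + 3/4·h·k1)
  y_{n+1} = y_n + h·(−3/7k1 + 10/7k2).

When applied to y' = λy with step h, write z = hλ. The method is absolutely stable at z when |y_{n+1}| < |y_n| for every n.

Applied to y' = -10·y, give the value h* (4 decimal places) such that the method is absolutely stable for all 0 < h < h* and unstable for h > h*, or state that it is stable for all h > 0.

(-0.9333,0); λ=-10 ⇒ h* = (14/15)/10 = 0.0933.

Set f=λy, z=hλ:
  k1=λy_n ⇒ h·k1=z·y_n;  k2=λ(1+3/4z)y_n ⇒ h·k2=z(1+3/4z)y_n
  y_{n+1}/y_n = 1 − 3/7z + 10/7z(1+3/4z) = 1 + z + 15/14z²
  ⇒ R(z) = 1 + z + 15/14z².

Find x<0 with |R(x)|<1.
x=-0.5: |R|=0.7679
R=1: x+15/14x²=0 ⇒ x=−14/15=-0.9333; min R=1−1/(4·15/14)=0.7667>−1
Confirm numerically:
  x=-0.856: |R|=0.92907 <1
  x=-0.588: |R|=0.78244 <1
  x=-0.375: |R|=0.77567 <1
  x=-1.472: |R|=1.84955 >1
  x=-1.148: |R|=1.26404 >1
  x=-1.047: |R|=1.12751 >1
Stable set (-0.9333, 0).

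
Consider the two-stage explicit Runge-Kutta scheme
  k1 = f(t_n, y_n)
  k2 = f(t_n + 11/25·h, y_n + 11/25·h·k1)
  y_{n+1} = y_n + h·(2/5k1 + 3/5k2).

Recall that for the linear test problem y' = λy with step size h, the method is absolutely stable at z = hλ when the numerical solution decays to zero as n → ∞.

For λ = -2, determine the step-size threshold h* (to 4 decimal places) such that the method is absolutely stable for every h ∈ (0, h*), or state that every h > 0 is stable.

Set f=λy, z=hλ:
  k1=λy_n ⇒ h·k1=z·y_n;  k2=λ(1+11/25z)y_n ⇒ h·k2=z(1+11/25z)y_n
  y_{n+1}/y_n = 1 + 2/5z + 3/5z(1+11/25z) = 1 + z + 33/125z²
  so R(z) = 1 + z + 33/125z².

Need |R(x)|<1, x<0.
x=-1.29: |R|=0.1493
R=1: x+33/125x²=0 ⇒ x=−125/33=-3.7879; min R=1−1/(4·33/125)=0.0530>−1
Confirm numerically:
  x=-2.779: |R|=0.25983 <1
  x=-2.530: |R|=0.15984 <1
  x=-2.142: |R|=0.06928 <1
  x=-1.692: |R|=0.06380 <1
  x=-4.213: |R|=1.47283 >1
  x=-4.035: |R|=1.26324 >1
Interval (-3.7879, 0).

(-3.7879,0); λ=-2 ⇒ h* = (125/33)/2 = 1.8939.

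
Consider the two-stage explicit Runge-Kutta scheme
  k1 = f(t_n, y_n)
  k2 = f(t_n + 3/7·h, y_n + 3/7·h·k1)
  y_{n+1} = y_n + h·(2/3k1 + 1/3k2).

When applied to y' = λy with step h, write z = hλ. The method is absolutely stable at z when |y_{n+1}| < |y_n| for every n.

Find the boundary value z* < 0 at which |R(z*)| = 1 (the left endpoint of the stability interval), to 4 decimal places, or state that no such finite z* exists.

Set f=λy, z=hλ:
  k1=λy_n ⇒ h·k1=z·y_n;  k2=λ(1+3/7z)y_n ⇒ h·k2=z(1+3/7z)y_n
  y_{n+1}/y_n = 1 + 2/3z + 1/3z(1+3/7z) = 1 + z + 1/7z²
  Hence R(z) = 1 + z + 1/7z².

Boundary: |R(x)|=1, x<0.
x=-1.16: |R|=0.0322
R=1: x+1/7x²=0 ⇒ x=−7=-7.0000; min R=1−1/(4·1/7)=-0.7500>−1
Confirm numerically:
  x=-6.901: |R|=0.90240 <1
  x=-6.680: |R|=0.69463 <1
  x=-6.147: |R|=0.25094 <1
  x=-7.546: |R|=1.58859 >1
  x=-7.529: |R|=1.56898 >1
Stable set (-7.0000, 0).

z* = -7.0000.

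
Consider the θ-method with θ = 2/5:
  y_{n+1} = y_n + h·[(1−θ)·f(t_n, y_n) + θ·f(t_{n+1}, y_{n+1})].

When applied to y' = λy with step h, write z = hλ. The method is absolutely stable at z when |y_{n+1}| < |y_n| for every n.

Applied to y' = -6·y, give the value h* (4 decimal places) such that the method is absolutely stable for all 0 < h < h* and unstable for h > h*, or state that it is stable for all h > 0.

(-10.0000,0); λ=-6 ⇒ h* = (10)/6 = 1.6667.

Test eqn y'=λy, z=hλ:
  y_{n+1} = y_n + z·[3/5·y_n + 2/5·y_{n+1}] ⇒ (1 − 2/5z)y_{n+1} = (1 + 3/5z)y_n
  ⇒ R(z) = (1 + 3/5z)/(1 − 2/5z).

Need |R(x)|<1, x<0.
x=-1.6: |R|=0.0244
R=−1: 1+3/5x = −1+2/5x ⇒ -1/5x=2 ⇒ x=2/(-1/5)=-10.0000
Confirm numerically:
  x=-7.996: |R|=0.90454 <1
  x=-6.304: |R|=0.79010 <1
  x=-4.364: |R|=0.58945 <1
  x=-10.202: |R|=1.00795 >1
  x=-10.103: |R|=1.00409 >1
  x=-10.077: |R|=1.00306 >1
So |R|<1 on (-10.0000, 0).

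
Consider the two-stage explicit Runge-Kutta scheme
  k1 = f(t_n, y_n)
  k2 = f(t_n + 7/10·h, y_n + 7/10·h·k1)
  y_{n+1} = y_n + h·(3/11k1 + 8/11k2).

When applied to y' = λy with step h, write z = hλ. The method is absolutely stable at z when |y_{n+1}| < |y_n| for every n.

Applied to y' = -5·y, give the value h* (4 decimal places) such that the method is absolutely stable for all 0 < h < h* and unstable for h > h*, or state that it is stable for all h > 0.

(-1.9643,0); λ=-5 ⇒ h* = (55/28)/5 = 0.3929.

On y'=λy, z=hλ:
  k1=λy_n ⇒ h·k1=z·y_n;  k2=λ(1+7/10z)y_n ⇒ h·k2=z(1+7/10z)y_n
  y_{n+1}/y_n = 1 + 3/11z + 8/11z(1+7/10z) = 1 + z + 28/55z²
  R(z) = 1 + z + 28/55z².

Need |R(x)|<1, x<0.
x=-1.76: |R|=0.8170
R=1: x+28/55x²=0 ⇒ x=−55/28=-1.9643; min R=1−1/(4·28/55)=0.5089>−1
Confirm numerically:
  x=-1.451: |R|=0.62084 <1
  x=-1.218: |R|=0.53725 <1
  x=-1.183: |R|=0.52947 <1
  x=-1.044: |R|=0.51088 <1
  x=-2.498: |R|=1.67873 >1
  x=-2.277: |R|=1.36250 >1
  x=-2.121: |R|=1.16922 >1
Stable set (-1.9643, 0).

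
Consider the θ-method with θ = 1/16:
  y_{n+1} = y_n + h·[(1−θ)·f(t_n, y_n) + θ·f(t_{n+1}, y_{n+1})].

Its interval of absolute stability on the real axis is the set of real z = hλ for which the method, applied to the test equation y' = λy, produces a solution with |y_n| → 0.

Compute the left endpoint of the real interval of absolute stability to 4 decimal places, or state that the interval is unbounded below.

left endpoint -2.2857.

On y'=λy, z=hλ:
  y_{n+1} = y_n + z·[15/16·y_n + 1/16·y_{n+1}] ⇒ (1 − 1/16z)y_{n+1} = (1 + 15/16z)y_n
  R(z) = (1 + 15/16z)/(1 − 1/16z).

Boundary: |R(x)|=1, x<0.
x=-0.4: |R|=0.6098
R=−1: 1+15/16x = −1+1/16x ⇒ -7/8x=2 ⇒ x=2/(-7/8)=-2.2857
Confirm numerically:
  x=-2.265: |R|=0.98412 <1
  x=-1.898: |R|=0.69673 <1
  x=-0.961: |R|=0.09345 <1
  x=-0.940: |R|=0.11216 <1
  x=-2.514: |R|=1.17263 >1
  x=-2.439: |R|=1.11638 >1
  x=-2.328: |R|=1.03230 >1
Interval (-2.2857, 0).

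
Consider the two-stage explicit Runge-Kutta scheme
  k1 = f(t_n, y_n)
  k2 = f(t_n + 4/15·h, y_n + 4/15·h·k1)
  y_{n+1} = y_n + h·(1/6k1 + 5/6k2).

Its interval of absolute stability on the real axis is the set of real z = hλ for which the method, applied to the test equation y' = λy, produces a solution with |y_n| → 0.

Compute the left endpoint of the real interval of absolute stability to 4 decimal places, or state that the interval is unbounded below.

Set f=λy, z=hλ:
  k1=λy_n ⇒ h·k1=z·y_n;  k2=λ(1+4/15z)y_n ⇒ h·k2=z(1+4/15z)y_n
  y_{n+1}/y_n = 1 + 1/6z + 5/6z(1+4/15z) = 1 + z + 2/9z²
  Hence R(z) = 1 + z + 2/9z².

Solve |R(x)|<1 on ℝ⁻.
x=-0.94: |R|=0.2564
R=1: x+2/9x²=0 ⇒ x=−9/2=-4.5000; min R=1−1/(4·2/9)=-0.1250>−1
Confirm numerically:
  x=-4.172: |R|=0.69591 <1
  x=-4.165: |R|=0.68994 <1
  x=-1.806: |R|=0.08119 <1
  x=-4.998: |R|=1.55311 >1
  x=-4.607: |R|=1.10954 >1
Stable set (-4.5000, 0).

z* = -4.5000.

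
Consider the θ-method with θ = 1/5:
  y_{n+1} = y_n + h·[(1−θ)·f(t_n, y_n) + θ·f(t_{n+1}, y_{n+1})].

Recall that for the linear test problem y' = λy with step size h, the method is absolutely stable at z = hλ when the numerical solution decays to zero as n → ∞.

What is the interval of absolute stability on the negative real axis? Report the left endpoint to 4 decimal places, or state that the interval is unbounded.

(-3.3333, 0).

Set f=λy, z=hλ:
  y_{n+1} = y_n + z·[4/5·y_n + 1/5·y_{n+1}] ⇒ (1 − 1/5z)y_{n+1} = (1 + 4/5z)y_n
  so R(z) = (1 + 4/5z)/(1 − 1/5z).

Find x<0 with |R(x)|<1.
x=-1.6: |R|=0.2121
R=−1: 1+4/5x = −1+1/5x ⇒ -3/5x=2 ⇒ x=2/(-3/5)=-3.3333
Confirm numerically:
  x=-1.945: |R|=0.40029 <1
  x=-1.702: |R|=0.26977 <1
  x=-1.435: |R|=0.11500 <1
  x=-3.884: |R|=1.18595 >1
  x=-3.753: |R|=1.14384 >1
  x=-3.509: |R|=1.06193 >1
Interval (-3.3333, 0).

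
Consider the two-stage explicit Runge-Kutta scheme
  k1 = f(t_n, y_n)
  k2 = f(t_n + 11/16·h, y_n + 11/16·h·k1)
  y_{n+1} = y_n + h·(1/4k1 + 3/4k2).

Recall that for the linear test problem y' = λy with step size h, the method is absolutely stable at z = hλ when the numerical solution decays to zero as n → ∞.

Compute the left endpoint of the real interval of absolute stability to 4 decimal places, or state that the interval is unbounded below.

Set f=λy, z=hλ:
  k1=λy_n ⇒ h·k1=z·y_n;  k2=λ(1+11/16z)y_n ⇒ h·k2=z(1+11/16z)y_n
  y_{n+1}/y_n = 1 + 1/4z + 3/4z(1+11/16z) = 1 + z + 33/64z²
  R(z) = 1 + z + 33/64z².

Boundary: |R(x)|=1, x<0.
x=-1.66: |R|=0.7609
R=1: x+33/64x²=0 ⇒ x=−64/33=-1.9394; min R=1−1/(4·33/64)=0.5152>−1
Confirm numerically:
  x=-1.799: |R|=0.86977 <1
  x=-1.269: |R|=0.56134 <1
  x=-1.014: |R|=0.51616 <1
  x=-2.262: |R|=1.37627 >1
  x=-2.034: |R|=1.09922 >1
  x=-1.971: |R|=1.03212 >1
Interval (-1.9394, 0).

left endpoint -1.9394.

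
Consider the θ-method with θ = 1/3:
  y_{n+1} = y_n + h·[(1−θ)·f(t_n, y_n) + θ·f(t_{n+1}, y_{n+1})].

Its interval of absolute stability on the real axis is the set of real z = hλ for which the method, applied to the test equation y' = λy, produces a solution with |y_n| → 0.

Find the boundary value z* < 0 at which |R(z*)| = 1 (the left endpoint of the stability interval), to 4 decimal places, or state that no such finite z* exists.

z* = -6.0000.

Set f=λy, z=hλ:
  y_{n+1} = y_n + z·[2/3·y_n + 1/3·y_{n+1}] ⇒ (1 − 1/3z)y_{n+1} = (1 + 2/3z)y_n
  so R(z) = (1 + 2/3z)/(1 − 1/3z).

Boundary: |R(x)|=1, x<0.
x=-1.27: |R|=0.1077
R=−1: 1+2/3x = −1+1/3x ⇒ -1/3x=2 ⇒ x=2/(-1/3)=-6.0000
Confirm numerically:
  x=-4.807: |R|=0.84719 <1
  x=-4.230: |R|=0.75519 <1
  x=-3.896: |R|=0.69490 <1
  x=-3.543: |R|=0.62448 <1
  x=-6.287: |R|=1.03090 >1
  x=-6.178: |R|=1.01939 >1
  x=-6.051: |R|=1.00563 >1
So |R|<1 on (-6.0000, 0).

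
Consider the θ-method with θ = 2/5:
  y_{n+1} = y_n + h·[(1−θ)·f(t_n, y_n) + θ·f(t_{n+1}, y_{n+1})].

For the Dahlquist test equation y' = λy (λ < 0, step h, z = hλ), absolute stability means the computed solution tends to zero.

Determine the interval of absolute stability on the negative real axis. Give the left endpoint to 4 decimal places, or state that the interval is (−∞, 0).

Set f=λy, z=hλ:
  y_{n+1} = y_n + z·[3/5·y_n + 2/5·y_{n+1}] ⇒ (1 − 2/5z)y_{n+1} = (1 + 3/5z)y_n
  ⇒ R(z) = (1 + 3/5z)/(1 − 2/5z).

Find x<0 with |R(x)|<1.
x=-0.49: |R|=0.5903
R=−1: 1+3/5x = −1+2/5x ⇒ -1/5x=2 ⇒ x=2/(-1/5)=-10.0000
Confirm numerically:
  x=-9.877: |R|=0.99503 <1
  x=-7.558: |R|=0.87860 <1
  x=-4.476: |R|=0.60407 <1
  x=-10.596: |R|=1.02276 >1
  x=-10.465: |R|=1.01793 >1
Stable set (-10.0000, 0).

(-10.0000, 0).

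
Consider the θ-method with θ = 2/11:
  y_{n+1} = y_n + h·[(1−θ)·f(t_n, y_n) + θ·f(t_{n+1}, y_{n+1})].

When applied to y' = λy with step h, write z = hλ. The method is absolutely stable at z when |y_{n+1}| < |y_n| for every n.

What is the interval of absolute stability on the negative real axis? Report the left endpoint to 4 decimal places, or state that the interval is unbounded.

With y'=λy (z=hλ):
  y_{n+1} = y_n + z·[9/11·y_n + 2/11·y_{n+1}] ⇒ (1 − 2/11z)y_{n+1} = (1 + 9/11z)y_n
  R(z) = (1 + 9/11z)/(1 − 2/11z).

Need |R(x)|<1, x<0.
x=-0.91: |R|=0.2192
R=−1: 1+9/11x = −1+2/11x ⇒ -7/11x=2 ⇒ x=2/(-7/11)=-3.1429
Confirm numerically:
  x=-2.783: |R|=0.84794 <1
  x=-2.174: |R|=0.55812 <1
  x=-1.760: |R|=0.33333 <1
  x=-1.260: |R|=0.02515 <1
  x=-3.563: |R|=1.16225 >1
  x=-3.562: |R|=1.16188 >1
  x=-3.392: |R|=1.09807 >1
Interval (-3.1429, 0).

(-3.1429, 0).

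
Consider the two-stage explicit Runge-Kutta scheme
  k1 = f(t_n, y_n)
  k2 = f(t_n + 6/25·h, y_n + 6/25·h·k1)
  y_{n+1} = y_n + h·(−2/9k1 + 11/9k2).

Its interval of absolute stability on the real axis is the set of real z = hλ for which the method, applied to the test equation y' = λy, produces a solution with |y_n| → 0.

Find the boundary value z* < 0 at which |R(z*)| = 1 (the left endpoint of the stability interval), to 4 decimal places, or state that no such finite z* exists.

left endpoint -3.4091.

On y'=λy, z=hλ:
  k1=λy_n ⇒ h·k1=z·y_n;  k2=λ(1+6/25z)y_n ⇒ h·k2=z(1+6/25z)y_n
  y_{n+1}/y_n = 1 − 2/9z + 11/9z(1+6/25z) = 1 + z + 22/75z²
  R(z) = 1 + z + 22/75z².

Solve |R(x)|<1 on ℝ⁻.
x=-0.98: |R|=0.3017
R=1: x+22/75x²=0 ⇒ x=−75/22=-3.4091; min R=1−1/(4·22/75)=0.1477>−1
Confirm numerically:
  x=-2.454: |R|=0.31249 <1
  x=-1.888: |R|=0.15760 <1
  x=-1.484: |R|=0.16200 <1
  x=-3.995: |R|=1.68661 >1
  x=-3.984: |R|=1.67186 >1
So |R|<1 on (-3.4091, 0).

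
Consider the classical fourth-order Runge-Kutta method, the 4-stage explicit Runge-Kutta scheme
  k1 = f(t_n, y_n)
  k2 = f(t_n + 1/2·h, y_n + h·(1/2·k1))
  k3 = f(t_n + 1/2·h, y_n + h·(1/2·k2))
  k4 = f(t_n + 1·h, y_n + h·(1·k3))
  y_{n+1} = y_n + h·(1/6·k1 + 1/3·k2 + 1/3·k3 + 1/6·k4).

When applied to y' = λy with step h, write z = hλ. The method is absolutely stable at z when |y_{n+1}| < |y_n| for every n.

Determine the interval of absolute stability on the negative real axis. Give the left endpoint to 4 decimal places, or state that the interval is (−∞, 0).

Test eqn y'=λy, z=hλ:
  order 4, 4-stage ⇒ R(z)=1+z+z^2/2+z^3/6+z^4/24
  (e.g. R(-0.72)=0.48819, |R|=0.48819)

Solve |R(x)|<1 on ℝ⁻.
x=-0.72: |R|=0.4882
|R(-2.46)|=0.6106 |R(-2.37)|=0.5343 |R(-2.02)|=0.3402
Bisect:
  x_lo=-3.0980 |R|=1.5834  x_hi=-0.1799 |R|=0.8354
  mid=-1.63897 |R|=0.27103 →hi
  mid=-2.36850 |R|=0.53317 →hi
  mid=-2.73327 |R|=0.92436 →hi
  mid=-2.91566 |R|=1.21501 →lo
  mid=-2.82447 |R|=1.06068 →lo
  mid=-2.77887 |R|=0.99036 →hi
  mid=-2.80167 |R|=1.02497 →lo
  mid=-2.79027 |R|=1.00753 →lo
  mid=-2.78457 |R|=0.99891 →hi
  ...
  [-2.78546,-2.78528] ⇒ x*=-2.7853
Stable set (-2.7853, 0).

(-2.7853, 0).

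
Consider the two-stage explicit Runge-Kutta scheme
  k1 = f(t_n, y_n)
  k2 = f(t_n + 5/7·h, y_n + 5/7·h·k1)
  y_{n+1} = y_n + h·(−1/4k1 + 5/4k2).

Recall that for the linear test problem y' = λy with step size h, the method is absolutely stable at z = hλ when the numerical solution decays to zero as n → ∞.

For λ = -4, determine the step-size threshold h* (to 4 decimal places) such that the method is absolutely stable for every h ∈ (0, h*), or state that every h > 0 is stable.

(-1.1200,0); λ=-4 ⇒ h* = (28/25)/4 = 0.2800.

On y'=λy, z=hλ:
  k1=λy_n ⇒ h·k1=z·y_n;  k2=λ(1+5/7z)y_n ⇒ h·k2=z(1+5/7z)y_n
  y_{n+1}/y_n = 1 − 1/4z + 5/4z(1+5/7z) = 1 + z + 25/28z²
  Hence R(z) = 1 + z + 25/28z².

Find x<0 with |R(x)|<1.
x=-1.28: |R|=1.1829
R=1: x+25/28x²=0 ⇒ x=−28/25=-1.1200; min R=1−1/(4·25/28)=0.7200>−1
Confirm numerically:
  x=-1.077: |R|=0.95865 <1
  x=-1.025: |R|=0.91306 <1
  x=-0.760: |R|=0.75571 <1
  x=-0.603: |R|=0.72165 <1
  x=-1.676: |R|=1.83201 >1
  x=-1.467: |R|=1.45451 >1
Stable set (-1.1200, 0).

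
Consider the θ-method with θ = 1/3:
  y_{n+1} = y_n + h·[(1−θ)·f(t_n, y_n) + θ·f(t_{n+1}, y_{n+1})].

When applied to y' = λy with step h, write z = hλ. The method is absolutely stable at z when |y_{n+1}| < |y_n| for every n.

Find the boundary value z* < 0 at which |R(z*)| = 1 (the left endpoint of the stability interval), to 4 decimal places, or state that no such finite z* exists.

z* = -6.0000.

With y'=λy (z=hλ):
  y_{n+1} = y_n + z·[2/3·y_n + 1/3·y_{n+1}] ⇒ (1 − 1/3z)y_{n+1} = (1 + 2/3z)y_n
  so R(z) = (1 + 2/3z)/(1 − 1/3z).

Find x<0 with |R(x)|<1.
x=-1.75: |R|=0.1053
R=−1: 1+2/3x = −1+1/3x ⇒ -1/3x=2 ⇒ x=2/(-1/3)=-6.0000
Confirm numerically:
  x=-5.848: |R|=0.98282 <1
  x=-5.325: |R|=0.91892 <1
  x=-3.703: |R|=0.65732 <1
  x=-3.680: |R|=0.65269 <1
  x=-6.480: |R|=1.05063 >1
  x=-6.275: |R|=1.02965 >1
Interval (-6.0000, 0).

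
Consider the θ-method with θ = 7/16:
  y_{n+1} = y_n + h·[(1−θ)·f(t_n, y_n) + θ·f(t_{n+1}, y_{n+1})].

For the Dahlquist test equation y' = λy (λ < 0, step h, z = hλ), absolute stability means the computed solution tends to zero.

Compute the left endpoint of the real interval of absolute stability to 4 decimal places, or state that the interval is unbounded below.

With y'=λy (z=hλ):
  y_{n+1} = y_n + z·[9/16·y_n + 7/16·y_{n+1}] ⇒ (1 − 7/16z)y_{n+1} = (1 + 9/16z)y_n
  ⇒ R(z) = (1 + 9/16z)/(1 − 7/16z).

Solve |R(x)|<1 on ℝ⁻.
x=-1.76: |R|=0.0056
R=−1: 1+9/16x = −1+7/16x ⇒ -1/8x=2 ⇒ x=2/(-1/8)=-16.0000
Confirm numerically:
  x=-14.796: |R|=0.97986 <1
  x=-13.413: |R|=0.95292 <1
  x=-11.455: |R|=0.90549 <1
  x=-8.632: |R|=0.80718 <1
  x=-16.158: |R|=1.00245 >1
  x=-16.057: |R|=1.00089 >1
Stable set (-16.0000, 0).

z* = -16.0000.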